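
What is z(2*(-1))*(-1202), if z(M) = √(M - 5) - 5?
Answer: 6010 - 1202*I*√7 ≈ 6010.0 - 3180.2*I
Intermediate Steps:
z(M) = -5 + √(-5 + M) (z(M) = √(-5 + M) - 5 = -5 + √(-5 + M))
z(2*(-1))*(-1202) = (-5 + √(-5 + 2*(-1)))*(-1202) = (-5 + √(-5 - 2))*(-1202) = (-5 + √(-7))*(-1202) = (-5 + I*√7)*(-1202) = 6010 - 1202*I*√7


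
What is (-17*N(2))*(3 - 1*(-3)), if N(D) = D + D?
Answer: -408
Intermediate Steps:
N(D) = 2*D
(-17*N(2))*(3 - 1*(-3)) = (-34*2)*(3 - 1*(-3)) = (-17*4)*(3 + 3) = -68*6 = -408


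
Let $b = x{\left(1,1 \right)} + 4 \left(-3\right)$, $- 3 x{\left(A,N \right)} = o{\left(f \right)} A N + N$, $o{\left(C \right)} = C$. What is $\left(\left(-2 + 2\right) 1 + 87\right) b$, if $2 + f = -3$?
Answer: $-928$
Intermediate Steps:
$f = -5$ ($f = -2 - 3 = -5$)
$x{\left(A,N \right)} = - \frac{N}{3} + \frac{5 A N}{3}$ ($x{\left(A,N \right)} = - \frac{- 5 A N + N}{3} = - \frac{N - 5 A N}{3} = - \frac{N}{3} + \frac{5 A N}{3}$)
$b = - \frac{32}{3}$ ($b = \frac{1}{3} \cdot 1 \left(-1 + 5 \cdot 1\right) + 4 \left(-3\right) = \frac{1}{3} \cdot 1 \left(-1 + 5\right) - 12 = \frac{1}{3} \cdot 1 \cdot 4 - 12 = \frac{4}{3} - 12 = - \frac{32}{3} \approx -10.667$)
$\left(\left(-2 + 2\right) 1 + 87\right) b = \left(\left(-2 + 2\right) 1 + 87\right) \left(- \frac{32}{3}\right) = \left(0 \cdot 1 + 87\right) \left(- \frac{32}{3}\right) = \left(0 + 87\right) \left(- \frac{32}{3}\right) = 87 \left(- \frac{32}{3}\right) = -928$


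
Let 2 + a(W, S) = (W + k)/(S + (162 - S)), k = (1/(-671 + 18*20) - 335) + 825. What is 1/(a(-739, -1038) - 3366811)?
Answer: -25191/84813425003 ≈ -2.9702e-7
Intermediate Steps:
k = 152389/311 (k = (1/(-671 + 360) - 335) + 825 = (1/(-311) - 335) + 825 = (-1/311 - 335) + 825 = -104186/311 + 825 = 152389/311 ≈ 490.00)
a(W, S) = 51625/50382 + W/162 (a(W, S) = -2 + (W + 152389/311)/(S + (162 - S)) = -2 + (152389/311 + W)/162 = -2 + (152389/311 + W)*(1/162) = -2 + (152389/50382 + W/162) = 51625/50382 + W/162)
1/(a(-739, -1038) - 3366811) = 1/((51625/50382 + (1/162)*(-739)) - 3366811) = 1/((51625/50382 - 739/162) - 3366811) = 1/(-89102/25191 - 3366811) = 1/(-84813425003/25191) = -25191/84813425003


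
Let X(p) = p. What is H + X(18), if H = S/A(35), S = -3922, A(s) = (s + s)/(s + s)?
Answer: -3904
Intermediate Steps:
A(s) = 1 (A(s) = (2*s)/((2*s)) = (2*s)*(1/(2*s)) = 1)
H = -3922 (H = -3922/1 = -3922*1 = -3922)
H + X(18) = -3922 + 18 = -3904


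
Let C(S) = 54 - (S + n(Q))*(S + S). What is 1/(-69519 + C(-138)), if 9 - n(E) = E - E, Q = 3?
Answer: -1/105069 ≈ -9.5175e-6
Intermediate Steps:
n(E) = 9 (n(E) = 9 - (E - E) = 9 - 1*0 = 9 + 0 = 9)
C(S) = 54 - 2*S*(9 + S) (C(S) = 54 - (S + 9)*(S + S) = 54 - (9 + S)*2*S = 54 - 2*S*(9 + S))
1/(-69519 + C(-138)) = 1/(-69519 + (54 - 18*(-138) - 2*(-138)²)) = 1/(-69519 + (54 + 2484 - 2*19044)) = 1/(-69519 + (54 + 2484 - 38088)) = 1/(-69519 - 35550) = 1/(-105069) = -1/105069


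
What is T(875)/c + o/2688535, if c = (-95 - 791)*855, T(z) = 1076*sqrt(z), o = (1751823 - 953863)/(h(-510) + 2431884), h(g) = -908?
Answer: 19949/163394101504 - 538*sqrt(35)/75753 ≈ -0.042016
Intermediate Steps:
o = 99745/303872 (o = (1751823 - 953863)/(-908 + 2431884) = 797960/2430976 = 797960*(1/2430976) = 99745/303872 ≈ 0.32825)
c = -757530 (c = -886*855 = -757530)
T(875)/c + o/2688535 = (1076*sqrt(875))/(-757530) + (99745/303872)/2688535 = (1076*(5*sqrt(35)))*(-1/757530) + (99745/303872)*(1/2688535) = (5380*sqrt(35))*(-1/757530) + 19949/163394101504 = -538*sqrt(35)/75753 + 19949/163394101504 = 19949/163394101504 - 538*sqrt(35)/75753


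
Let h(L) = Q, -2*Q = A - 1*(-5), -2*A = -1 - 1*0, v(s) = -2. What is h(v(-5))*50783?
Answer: -558613/4 ≈ -1.3965e+5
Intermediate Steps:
A = ½ (A = -(-1 - 1*0)/2 = -(-1 + 0)/2 = -½*(-1) = ½ ≈ 0.50000)
Q = -11/4 (Q = -(½ - 1*(-5))/2 = -(½ + 5)/2 = -½*11/2 = -11/4 ≈ -2.7500)
h(L) = -11/4
h(v(-5))*50783 = -11/4*50783 = -558613/4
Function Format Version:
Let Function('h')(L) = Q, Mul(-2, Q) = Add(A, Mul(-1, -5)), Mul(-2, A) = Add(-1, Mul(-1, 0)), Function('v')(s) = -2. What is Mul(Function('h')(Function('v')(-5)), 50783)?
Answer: Rational(-558613, 4) ≈ -1.3965e+5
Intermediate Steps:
A = Rational(1, 2) (A = Mul(Rational(-1, 2), Add(-1, Mul(-1, 0))) = Mul(Rational(-1, 2), Add(-1, 0)) = Mul(Rational(-1, 2), -1) = Rational(1, 2) ≈ 0.50000)
Q = Rational(-11, 4) (Q = Mul(Rational(-1, 2), Add(Rational(1, 2), Mul(-1, -5))) = Mul(Rational(-1, 2), Add(Rational(1, 2), 5)) = Mul(Rational(-1, 2), Rational(11, 2)) = Rational(-11, 4) ≈ -2.7500)
Function('h')(L) = Rational(-11, 4)
Mul(Function('h')(Function('v')(-5)), 50783) = Mul(Rational(-11, 4), 50783) = Rational(-558613, 4)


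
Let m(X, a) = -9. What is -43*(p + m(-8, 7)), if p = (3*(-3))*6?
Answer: 2709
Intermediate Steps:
p = -54 (p = -9*6 = -54)
-43*(p + m(-8, 7)) = -43*(-54 - 9) = -43*(-63) = 2709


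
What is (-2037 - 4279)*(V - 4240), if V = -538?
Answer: 30177848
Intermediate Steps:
(-2037 - 4279)*(V - 4240) = (-2037 - 4279)*(-538 - 4240) = -6316*(-4778) = 30177848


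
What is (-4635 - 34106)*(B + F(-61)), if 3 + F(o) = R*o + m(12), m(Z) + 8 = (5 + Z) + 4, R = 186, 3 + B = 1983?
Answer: 362460796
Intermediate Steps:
B = 1980 (B = -3 + 1983 = 1980)
m(Z) = 1 + Z (m(Z) = -8 + ((5 + Z) + 4) = -8 + (9 + Z) = 1 + Z)
F(o) = 10 + 186*o (F(o) = -3 + (186*o + (1 + 12)) = -3 + (186*o + 13) = -3 + (13 + 186*o) = 10 + 186*o)
(-4635 - 34106)*(B + F(-61)) = (-4635 - 34106)*(1980 + (10 + 186*(-61))) = -38741*(1980 + (10 - 11346)) = -38741*(1980 - 11336) = -38741*(-9356) = 362460796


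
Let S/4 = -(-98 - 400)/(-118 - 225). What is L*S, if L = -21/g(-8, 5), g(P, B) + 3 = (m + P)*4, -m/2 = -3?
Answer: -5976/539 ≈ -11.087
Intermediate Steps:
m = 6 (m = -2*(-3) = 6)
g(P, B) = 21 + 4*P (g(P, B) = -3 + (6 + P)*4 = -3 + (24 + 4*P) = 21 + 4*P)
L = 21/11 (L = -21/(21 + 4*(-8)) = -21/(21 - 32) = -21/(-11) = -21*(-1/11) = 21/11 ≈ 1.9091)
S = -1992/343 (S = 4*(-(-98 - 400)/(-118 - 225)) = 4*(-(-498)/(-343)) = 4*(-(-498)*(-1)/343) = 4*(-1*498/343) = 4*(-498/343) = -1992/343 ≈ -5.8076)
L*S = (21/11)*(-1992/343) = -5976/539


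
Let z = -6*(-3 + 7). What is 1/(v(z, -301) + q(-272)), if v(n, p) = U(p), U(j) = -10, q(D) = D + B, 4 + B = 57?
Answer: -1/229 ≈ -0.0043668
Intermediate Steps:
B = 53 (B = -4 + 57 = 53)
q(D) = 53 + D (q(D) = D + 53 = 53 + D)
z = -24 (z = -6*4 = -24)
v(n, p) = -10
1/(v(z, -301) + q(-272)) = 1/(-10 + (53 - 272)) = 1/(-10 - 219) = 1/(-229) = -1/229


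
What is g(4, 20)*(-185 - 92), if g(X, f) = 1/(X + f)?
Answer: -277/24 ≈ -11.542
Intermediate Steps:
g(4, 20)*(-185 - 92) = (-185 - 92)/(4 + 20) = -277/24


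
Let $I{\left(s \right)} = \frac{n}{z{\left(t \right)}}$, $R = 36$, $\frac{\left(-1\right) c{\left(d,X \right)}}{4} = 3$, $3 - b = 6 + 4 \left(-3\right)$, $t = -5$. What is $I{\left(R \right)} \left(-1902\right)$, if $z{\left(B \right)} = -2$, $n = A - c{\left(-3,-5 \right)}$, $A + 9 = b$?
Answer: $11412$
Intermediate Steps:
$b = 9$ ($b = 3 - \left(6 + 4 \left(-3\right)\right) = 3 - \left(6 - 12\right) = 3 - -6 = 3 + 6 = 9$)
$A = 0$ ($A = -9 + 9 = 0$)
$c{\left(d,X \right)} = -12$ ($c{\left(d,X \right)} = \left(-4\right) 3 = -12$)
$n = 12$ ($n = 0 - -12 = 0 + 12 = 12$)
$I{\left(s \right)} = -6$ ($I{\left(s \right)} = \frac{12}{-2} = 12 \left(- \frac{1}{2}\right) = -6$)
$I{\left(R \right)} \left(-1902\right) = \left(-6\right) \left(-1902\right) = 11412$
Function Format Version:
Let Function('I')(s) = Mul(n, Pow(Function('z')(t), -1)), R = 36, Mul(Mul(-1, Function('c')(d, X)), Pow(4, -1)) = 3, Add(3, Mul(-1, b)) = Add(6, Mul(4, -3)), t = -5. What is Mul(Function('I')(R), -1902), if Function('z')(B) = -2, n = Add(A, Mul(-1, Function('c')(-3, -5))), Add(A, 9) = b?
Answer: 11412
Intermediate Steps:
b = 9 (b = Add(3, Mul(-1, Add(6, Mul(4, -3)))) = Add(3, Mul(-1, Add(6, -12))) = Add(3, Mul(-1, -6)) = Add(3, 6) = 9)
A = 0 (A = Add(-9, 9) = 0)
Function('c')(d, X) = -12 (Function('c')(d, X) = Mul(-4, 3) = -12)
n = 12 (n = Add(0, Mul(-1, -12)) = Add(0, 12) = 12)
Function('I')(s) = -6 (Function('I')(s) = Mul(12, Pow(-2, -1)) = Mul(12, Rational(-1, 2)) = -6)
Mul(Function('I')(R), -1902) = Mul(-6, -1902) = 11412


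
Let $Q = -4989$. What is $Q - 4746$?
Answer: $-9735$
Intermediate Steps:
$Q - 4746 = -4989 - 4746 = -9735$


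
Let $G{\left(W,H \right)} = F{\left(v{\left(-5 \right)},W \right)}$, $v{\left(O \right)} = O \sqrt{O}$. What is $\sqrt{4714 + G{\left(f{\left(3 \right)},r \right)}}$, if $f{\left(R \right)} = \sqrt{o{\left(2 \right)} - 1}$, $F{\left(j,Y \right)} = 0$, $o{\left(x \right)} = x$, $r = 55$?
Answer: $\sqrt{4714} \approx 68.659$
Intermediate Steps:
$v{\left(O \right)} = O^{\frac{3}{2}}$
$f{\left(R \right)} = 1$ ($f{\left(R \right)} = \sqrt{2 - 1} = \sqrt{1} = 1$)
$G{\left(W,H \right)} = 0$
$\sqrt{4714 + G{\left(f{\left(3 \right)},r \right)}} = \sqrt{4714 + 0} = \sqrt{4714}$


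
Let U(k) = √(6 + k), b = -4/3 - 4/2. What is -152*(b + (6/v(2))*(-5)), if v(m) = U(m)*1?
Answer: 1520/3 + 1140*√2 ≈ 2118.9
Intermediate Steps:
b = -10/3 (b = -4*⅓ - 4*½ = -4/3 - 2 = -10/3 ≈ -3.3333)
v(m) = √(6 + m) (v(m) = √(6 + m)*1 = √(6 + m))
-152*(b + (6/v(2))*(-5)) = -152*(-10/3 + (6/(√(6 + 2)))*(-5)) = -152*(-10/3 + (6/(√8))*(-5)) = -152*(-10/3 + (6/((2*√2)))*(-5)) = -152*(-10/3 + (6*(√2/4))*(-5)) = -152*(-10/3 + (3*√2/2)*(-5)) = -152*(-10/3 - 15*√2/2) = 1520/3 + 1140*√2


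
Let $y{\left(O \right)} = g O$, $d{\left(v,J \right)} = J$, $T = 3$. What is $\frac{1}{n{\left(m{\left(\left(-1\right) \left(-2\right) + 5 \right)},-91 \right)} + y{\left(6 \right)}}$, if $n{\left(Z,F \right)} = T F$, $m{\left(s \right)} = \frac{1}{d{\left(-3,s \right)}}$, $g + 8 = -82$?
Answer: $- \frac{1}{813} \approx -0.00123$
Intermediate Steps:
$g = -90$ ($g = -8 - 82 = -90$)
$m{\left(s \right)} = \frac{1}{s}$
$n{\left(Z,F \right)} = 3 F$
$y{\left(O \right)} = - 90 O$
$\frac{1}{n{\left(m{\left(\left(-1\right) \left(-2\right) + 5 \right)},-91 \right)} + y{\left(6 \right)}} = \frac{1}{3 \left(-91\right) - 540} = \frac{1}{-273 - 540} = \frac{1}{-813} = - \frac{1}{813}$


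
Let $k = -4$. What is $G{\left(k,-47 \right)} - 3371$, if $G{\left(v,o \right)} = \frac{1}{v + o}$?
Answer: $- \frac{171922}{51} \approx -3371.0$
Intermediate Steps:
$G{\left(v,o \right)} = \frac{1}{o + v}$
$G{\left(k,-47 \right)} - 3371 = \frac{1}{-47 - 4} - 3371 = \frac{1}{-51} - 3371 = - \frac{1}{51} - 3371 = - \frac{171922}{51}$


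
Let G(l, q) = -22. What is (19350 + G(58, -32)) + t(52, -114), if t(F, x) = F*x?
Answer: 13400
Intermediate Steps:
(19350 + G(58, -32)) + t(52, -114) = (19350 - 22) + 52*(-114) = 19328 - 5928 = 13400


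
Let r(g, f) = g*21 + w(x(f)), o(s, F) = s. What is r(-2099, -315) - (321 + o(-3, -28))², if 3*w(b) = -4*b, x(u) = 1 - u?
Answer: -436873/3 ≈ -1.4562e+5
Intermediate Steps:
w(b) = -4*b/3 (w(b) = (-4*b)/3 = -4*b/3)
r(g, f) = -4/3 + 21*g + 4*f/3 (r(g, f) = g*21 - 4*(1 - f)/3 = 21*g + (-4/3 + 4*f/3) = -4/3 + 21*g + 4*f/3)
r(-2099, -315) - (321 + o(-3, -28))² = (-4/3 + 21*(-2099) + (4/3)*(-315)) - (321 - 3)² = (-4/3 - 44079 - 420) - 1*318² = -133501/3 - 1*101124 = -133501/3 - 101124 = -436873/3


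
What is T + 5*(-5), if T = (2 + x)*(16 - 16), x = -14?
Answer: -25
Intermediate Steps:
T = 0 (T = (2 - 14)*(16 - 16) = -12*0 = 0)
T + 5*(-5) = 0 + 5*(-5) = 0 - 25 = -25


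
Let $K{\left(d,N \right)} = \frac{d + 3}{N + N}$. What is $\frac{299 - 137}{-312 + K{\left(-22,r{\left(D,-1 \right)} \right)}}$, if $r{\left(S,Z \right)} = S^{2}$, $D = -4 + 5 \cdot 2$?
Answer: $- \frac{11664}{22483} \approx -0.51879$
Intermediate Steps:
$D = 6$ ($D = -4 + 10 = 6$)
$K{\left(d,N \right)} = \frac{3 + d}{2 N}$
$\frac{299 - 137}{-312 + K{\left(-22,r{\left(D,-1 \right)} \right)}} = \frac{299 - 137}{-312 + \frac{3 - 22}{2 \cdot 6^{2}}} = \frac{162}{-312 + \frac{1}{2} \cdot \frac{1}{36} \left(-19\right)} = \frac{162}{-312 - \frac{19}{72}} = \frac{162}{- \frac{22483}{72}} = 162 \left(- \frac{72}{22483}\right) = - \frac{11664}{22483}$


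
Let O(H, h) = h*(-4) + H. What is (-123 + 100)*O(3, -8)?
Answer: -805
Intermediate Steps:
O(H, h) = H - 4*h (O(H, h) = -4*h + H = H - 4*h)
(-123 + 100)*O(3, -8) = (-123 + 100)*(3 - 4*(-8)) = -23*(3 + 32) = -23*35 = -805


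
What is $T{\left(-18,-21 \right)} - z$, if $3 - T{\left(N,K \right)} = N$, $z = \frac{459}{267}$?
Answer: $\frac{1716}{89} \approx 19.281$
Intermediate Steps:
$z = \frac{153}{89}$ ($z = 459 \cdot \frac{1}{267} = \frac{153}{89} \approx 1.7191$)
$T{\left(N,K \right)} = 3 - N$
$T{\left(-18,-21 \right)} - z = \left(3 - -18\right) - \frac{153}{89} = \left(3 + 18\right) - \frac{153}{89} = 21 - \frac{153}{89} = \frac{1716}{89}$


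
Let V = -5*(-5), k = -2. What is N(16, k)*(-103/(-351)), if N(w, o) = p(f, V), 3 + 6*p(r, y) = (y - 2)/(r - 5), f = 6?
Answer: 1030/1053 ≈ 0.97816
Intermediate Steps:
V = 25
p(r, y) = -1/2 + (-2 + y)/(6*(-5 + r)) (p(r, y) = -1/2 + ((y - 2)/(r - 5))/6 = -1/2 + ((-2 + y)/(-5 + r))/6 = -1/2 + (-2 + y)/(6*(-5 + r)))
N(w, o) = 10/3 (N(w, o) = (13 + 25 - 3*6)/(6*(-5 + 6)) = (1/6)*(13 + 25 - 18)/1 = (1/6)*1*20 = 10/3)
N(16, k)*(-103/(-351)) = 10*(-103/(-351))/3 = 10*(-103*(-1/351))/3 = (10/3)*(103/351) = 1030/1053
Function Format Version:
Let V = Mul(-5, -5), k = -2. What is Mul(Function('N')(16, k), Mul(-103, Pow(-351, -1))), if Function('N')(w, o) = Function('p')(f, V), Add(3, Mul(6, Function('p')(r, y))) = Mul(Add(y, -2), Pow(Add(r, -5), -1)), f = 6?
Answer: Rational(1030, 1053) ≈ 0.97816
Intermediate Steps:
V = 25
Function('p')(r, y) = Add(Rational(-1, 2), Mul(Rational(1, 6), Pow(Add(-5, r), -1), Add(-2, y))) (Function('p')(r, y) = Add(Rational(-1, 2), Mul(Rational(1, 6), Mul(Add(y, -2), Pow(Add(r, -5), -1)))) = Add(Rational(-1, 2), Mul(Rational(1, 6), Mul(Add(-2, y), Pow(Add(-5, r), -1)))) = Add(Rational(-1, 2), Mul(Rational(1, 6), Mul(Pow(Add(-5, r), -1), Add(-2, y)))) = Add(Rational(-1, 2), Mul(Rational(1, 6), Pow(Add(-5, r), -1), Add(-2, y))))
Function('N')(w, o) = Rational(10, 3) (Function('N')(w, o) = Mul(Rational(1, 6), Pow(Add(-5, 6), -1), Add(13, 25, Mul(-3, 6))) = Mul(Rational(1, 6), Pow(1, -1), Add(13, 25, -18)) = Mul(Rational(1, 6), 1, 20) = Rational(10, 3))
Mul(Function('N')(16, k), Mul(-103, Pow(-351, -1))) = Mul(Rational(10, 3), Mul(-103, Pow(-351, -1))) = Mul(Rational(10, 3), Mul(-103, Rational(-1, 351))) = Mul(Rational(10, 3), Rational(103, 351)) = Rational(1030, 1053)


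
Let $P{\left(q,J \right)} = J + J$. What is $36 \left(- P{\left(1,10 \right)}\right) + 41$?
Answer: $-679$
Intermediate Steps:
$P{\left(q,J \right)} = 2 J$
$36 \left(- P{\left(1,10 \right)}\right) + 41 = 36 \left(- 2 \cdot 10\right) + 41 = 36 \left(\left(-1\right) 20\right) + 41 = 36 \left(-20\right) + 41 = -720 + 41 = -679$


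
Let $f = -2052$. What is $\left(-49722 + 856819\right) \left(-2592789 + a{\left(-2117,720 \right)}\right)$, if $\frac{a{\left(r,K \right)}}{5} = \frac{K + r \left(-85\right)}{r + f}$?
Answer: $- \frac{8724912810806602}{4169} \approx -2.0928 \cdot 10^{12}$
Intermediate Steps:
$a{\left(r,K \right)} = \frac{5 \left(K - 85 r\right)}{-2052 + r}$ ($a{\left(r,K \right)} = 5 \frac{K + r \left(-85\right)}{r - 2052} = 5 \frac{K - 85 r}{-2052 + r} = \frac{5 \left(K - 85 r\right)}{-2052 + r}$)
$\left(-49722 + 856819\right) \left(-2592789 + a{\left(-2117,720 \right)}\right) = \left(-49722 + 856819\right) \left(-2592789 + \frac{5 \left(720 - -179945\right)}{-2052 - 2117}\right) = 807097 \left(-2592789 + \frac{5 \left(720 + 179945\right)}{-4169}\right) = 807097 \left(-2592789 + 5 \left(- \frac{1}{4169}\right) 180665\right) = 807097 \left(-2592789 - \frac{903325}{4169}\right) = 807097 \left(- \frac{10810240666}{4169}\right) = - \frac{8724912810806602}{4169}$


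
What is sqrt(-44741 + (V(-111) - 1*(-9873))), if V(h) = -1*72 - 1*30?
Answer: I*sqrt(34970) ≈ 187.0*I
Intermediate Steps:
V(h) = -102 (V(h) = -72 - 30 = -102)
sqrt(-44741 + (V(-111) - 1*(-9873))) = sqrt(-44741 + (-102 - 1*(-9873))) = sqrt(-44741 + (-102 + 9873)) = sqrt(-44741 + 9771) = sqrt(-34970) = I*sqrt(34970)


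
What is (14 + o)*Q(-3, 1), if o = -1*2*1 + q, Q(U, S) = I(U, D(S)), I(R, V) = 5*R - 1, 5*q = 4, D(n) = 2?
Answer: -1024/5 ≈ -204.80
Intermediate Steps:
q = ⅘ (q = (⅕)*4 = ⅘ ≈ 0.80000)
I(R, V) = -1 + 5*R
Q(U, S) = -1 + 5*U
o = -6/5 (o = -1*2*1 + ⅘ = -2*1 + ⅘ = -2 + ⅘ = -6/5 ≈ -1.2000)
(14 + o)*Q(-3, 1) = (14 - 6/5)*(-1 + 5*(-3)) = 64*(-1 - 15)/5 = (64/5)*(-16) = -1024/5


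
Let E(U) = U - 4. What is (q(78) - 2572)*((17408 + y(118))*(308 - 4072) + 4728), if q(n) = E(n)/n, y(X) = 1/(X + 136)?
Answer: 834346252382350/4953 ≈ 1.6845e+11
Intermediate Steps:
E(U) = -4 + U
y(X) = 1/(136 + X)
q(n) = (-4 + n)/n
(q(78) - 2572)*((17408 + y(118))*(308 - 4072) + 4728) = ((-4 + 78)/78 - 2572)*((17408 + 1/(136 + 118))*(308 - 4072) + 4728) = ((1/78)*74 - 2572)*((17408 + 1/254)*(-3764) + 4728) = (37/39 - 2572)*((17408 + 1/254)*(-3764) + 4728) = -100271*((4421633/254)*(-3764) + 4728)/39 = -100271*(-8321513306/127 + 4728)/39 = -100271/39*(-8320912850/127) = 834346252382350/4953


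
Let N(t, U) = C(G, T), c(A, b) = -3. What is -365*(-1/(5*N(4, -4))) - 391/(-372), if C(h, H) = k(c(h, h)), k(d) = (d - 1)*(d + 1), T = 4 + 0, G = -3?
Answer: 7571/744 ≈ 10.176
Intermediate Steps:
T = 4
k(d) = (1 + d)*(-1 + d) (k(d) = (-1 + d)*(1 + d) = (1 + d)*(-1 + d))
C(h, H) = 8 (C(h, H) = -1 + (-3)² = -1 + 9 = 8)
N(t, U) = 8
-365*(-1/(5*N(4, -4))) - 391/(-372) = -365/(8*(-5)) - 391/(-372) = -365/(-40) - 391*(-1/372) = -365*(-1/40) + 391/372 = 73/8 + 391/372 = 7571/744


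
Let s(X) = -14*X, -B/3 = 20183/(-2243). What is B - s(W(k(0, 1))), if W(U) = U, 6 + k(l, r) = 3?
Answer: -33657/2243 ≈ -15.005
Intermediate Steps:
k(l, r) = -3 (k(l, r) = -6 + 3 = -3)
B = 60549/2243 (B = -60549/(-2243) = -60549*(-1)/2243 = -3*(-20183/2243) = 60549/2243 ≈ 26.995)
B - s(W(k(0, 1))) = 60549/2243 - (-14)*(-3) = 60549/2243 - 1*42 = 60549/2243 - 42 = -33657/2243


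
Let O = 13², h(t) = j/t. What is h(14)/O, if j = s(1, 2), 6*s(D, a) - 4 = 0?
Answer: 1/3549 ≈ 0.00028177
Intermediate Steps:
s(D, a) = ⅔ (s(D, a) = ⅔ + (⅙)*0 = ⅔ + 0 = ⅔)
j = ⅔ ≈ 0.66667
h(t) = 2/(3*t)
O = 169
h(14)/O = ((⅔)/14)/169 = ((⅔)*(1/14))*(1/169) = (1/21)*(1/169) = 1/3549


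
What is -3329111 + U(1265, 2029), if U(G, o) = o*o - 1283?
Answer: 786447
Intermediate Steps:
U(G, o) = -1283 + o² (U(G, o) = o² - 1283 = -1283 + o²)
-3329111 + U(1265, 2029) = -3329111 + (-1283 + 2029²) = -3329111 + (-1283 + 4116841) = -3329111 + 4115558 = 786447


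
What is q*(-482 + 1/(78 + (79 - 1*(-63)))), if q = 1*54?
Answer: -2863053/110 ≈ -26028.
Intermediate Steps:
q = 54
q*(-482 + 1/(78 + (79 - 1*(-63)))) = 54*(-482 + 1/(78 + (79 - 1*(-63)))) = 54*(-482 + 1/(78 + (79 + 63))) = 54*(-482 + 1/(78 + 142)) = 54*(-482 + 1/220) = 54*(-106039/220) = -2863053/110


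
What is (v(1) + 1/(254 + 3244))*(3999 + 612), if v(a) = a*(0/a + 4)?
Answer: 405797/22 ≈ 18445.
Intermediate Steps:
v(a) = 4*a (v(a) = a*(0 + 4) = a*4 = 4*a)
(v(1) + 1/(254 + 3244))*(3999 + 612) = (4*1 + 1/(254 + 3244))*(3999 + 612) = (4 + 1/3498)*4611 = (13993/3498)*4611 = 405797/22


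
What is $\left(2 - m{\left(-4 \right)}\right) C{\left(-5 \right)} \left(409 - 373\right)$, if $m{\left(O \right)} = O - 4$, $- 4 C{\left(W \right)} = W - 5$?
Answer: $900$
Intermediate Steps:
$C{\left(W \right)} = \frac{5}{4} - \frac{W}{4}$ ($C{\left(W \right)} = - \frac{W - 5}{4} = - \frac{-5 + W}{4} = \frac{5}{4} - \frac{W}{4}$)
$m{\left(O \right)} = -4 + O$
$\left(2 - m{\left(-4 \right)}\right) C{\left(-5 \right)} \left(409 - 373\right) = \left(2 - \left(-4 - 4\right)\right) \left(\frac{5}{4} - - \frac{5}{4}\right) \left(409 - 373\right) = \left(2 - -8\right) \left(\frac{5}{4} + \frac{5}{4}\right) 36 = \left(2 + 8\right) \frac{5}{2} \cdot 36 = 10 \cdot \frac{5}{2} \cdot 36 = 25 \cdot 36 = 900$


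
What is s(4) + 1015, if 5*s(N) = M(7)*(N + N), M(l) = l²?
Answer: 5467/5 ≈ 1093.4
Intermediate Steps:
s(N) = 98*N/5 (s(N) = (7²*(N + N))/5 = (49*(2*N))/5 = (98*N)/5 = 98*N/5)
s(4) + 1015 = (98/5)*4 + 1015 = 392/5 + 1015 = 5467/5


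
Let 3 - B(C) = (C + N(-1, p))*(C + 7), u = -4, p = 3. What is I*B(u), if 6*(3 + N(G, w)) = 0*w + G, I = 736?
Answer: 18032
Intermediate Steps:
N(G, w) = -3 + G/6 (N(G, w) = -3 + (0*w + G)/6 = -3 + (0 + G)/6 = -3 + G/6)
B(C) = 3 - (7 + C)*(-19/6 + C) (B(C) = 3 - (C + (-3 + (1/6)*(-1)))*(C + 7) = 3 - (C + (-3 - 1/6))*(7 + C) = 3 - (C - 19/6)*(7 + C) = 3 - (-19/6 + C)*(7 + C) = 3 - (7 + C)*(-19/6 + C))
I*B(u) = 736*(151/6 - 1*(-4)**2 - 23/6*(-4)) = 736*(151/6 - 1*16 + 46/3) = 736*(151/6 - 16 + 46/3) = 736*(49/2) = 18032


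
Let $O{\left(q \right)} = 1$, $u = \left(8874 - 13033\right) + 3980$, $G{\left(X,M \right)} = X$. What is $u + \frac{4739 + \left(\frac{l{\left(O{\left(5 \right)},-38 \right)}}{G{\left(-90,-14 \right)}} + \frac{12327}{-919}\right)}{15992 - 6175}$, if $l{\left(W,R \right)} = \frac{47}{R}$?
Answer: $- \frac{5508127137067}{30854634660} \approx -178.52$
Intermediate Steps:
$u = -179$ ($u = -4159 + 3980 = -179$)
$u + \frac{4739 + \left(\frac{l{\left(O{\left(5 \right)},-38 \right)}}{G{\left(-90,-14 \right)}} + \frac{12327}{-919}\right)}{15992 - 6175} = -179 + \frac{4739 + \left(\frac{47 \frac{1}{-38}}{-90} + \frac{12327}{-919}\right)}{15992 - 6175} = -179 + \frac{4739 + \left(47 \left(- \frac{1}{38}\right) \left(- \frac{1}{90}\right) + 12327 \left(- \frac{1}{919}\right)\right)}{9817} = -179 + \left(4739 - \frac{42115147}{3142980}\right) \frac{1}{9817} = -179 + \frac{14852467073}{3142980} \cdot \frac{1}{9817} = -179 + \frac{14852467073}{30854634660} = - \frac{5508127137067}{30854634660}$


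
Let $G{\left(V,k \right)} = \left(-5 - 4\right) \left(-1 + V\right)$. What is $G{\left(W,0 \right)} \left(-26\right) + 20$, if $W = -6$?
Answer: $-1618$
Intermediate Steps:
$G{\left(V,k \right)} = 9 - 9 V$ ($G{\left(V,k \right)} = - 9 \left(-1 + V\right) = 9 - 9 V$)
$G{\left(W,0 \right)} \left(-26\right) + 20 = \left(9 - -54\right) \left(-26\right) + 20 = \left(9 + 54\right) \left(-26\right) + 20 = 63 \left(-26\right) + 20 = -1638 + 20 = -1618$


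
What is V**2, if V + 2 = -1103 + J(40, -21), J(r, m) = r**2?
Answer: 245025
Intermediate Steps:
V = 495 (V = -2 + (-1103 + 40**2) = -2 + (-1103 + 1600) = -2 + 497 = 495)
V**2 = 495**2 = 245025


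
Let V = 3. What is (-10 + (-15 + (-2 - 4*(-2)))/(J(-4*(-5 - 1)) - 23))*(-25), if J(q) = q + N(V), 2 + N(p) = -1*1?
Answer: 275/2 ≈ 137.50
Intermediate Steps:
N(p) = -3 (N(p) = -2 - 1*1 = -2 - 1 = -3)
J(q) = -3 + q (J(q) = q - 3 = -3 + q)
(-10 + (-15 + (-2 - 4*(-2)))/(J(-4*(-5 - 1)) - 23))*(-25) = (-10 + (-15 + (-2 - 4*(-2)))/((-3 - 4*(-5 - 1)) - 23))*(-25) = (-10 + (-15 + (-2 + 8))/((-3 - 4*(-6)) - 23))*(-25) = (-10 + (-15 + 6)/((-3 + 24) - 23))*(-25) = (-10 - 9/(21 - 23))*(-25) = (-10 - 9/(-2))*(-25) = (-10 - 9*(-½))*(-25) = (-10 + 9/2)*(-25) = -11/2*(-25) = 275/2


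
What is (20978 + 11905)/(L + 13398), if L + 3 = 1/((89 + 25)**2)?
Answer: 427347468/174081421 ≈ 2.4549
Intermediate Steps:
L = -38987/12996 (L = -3 + 1/((89 + 25)**2) = -3 + 1/(114**2) = -3 + 1/12996 = -38987/12996 ≈ -2.9999)
(20978 + 11905)/(L + 13398) = (20978 + 11905)/(-38987/12996 + 13398) = 32883/(174081421/12996) = 32883*(12996/174081421) = 427347468/174081421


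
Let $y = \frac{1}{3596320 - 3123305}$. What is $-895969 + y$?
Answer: $- \frac{423806776534}{473015} \approx -8.9597 \cdot 10^{5}$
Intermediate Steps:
$y = \frac{1}{473015} \approx 2.1141 \cdot 10^{-6}$
$-895969 + y = -895969 + \frac{1}{473015} = - \frac{423806776534}{473015}$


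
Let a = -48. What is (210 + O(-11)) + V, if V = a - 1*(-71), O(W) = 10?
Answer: 243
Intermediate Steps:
V = 23 (V = -48 - 1*(-71) = -48 + 71 = 23)
(210 + O(-11)) + V = (210 + 10) + 23 = 220 + 23 = 243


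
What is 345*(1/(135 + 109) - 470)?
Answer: -39564255/244 ≈ -1.6215e+5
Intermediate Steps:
345*(1/(135 + 109) - 470) = 345*(1/244 - 470) = 345*(-114679/244) = -39564255/244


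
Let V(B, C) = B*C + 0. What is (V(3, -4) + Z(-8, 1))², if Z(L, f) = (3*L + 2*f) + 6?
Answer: 784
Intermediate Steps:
Z(L, f) = 6 + 2*f + 3*L (Z(L, f) = (2*f + 3*L) + 6 = 6 + 2*f + 3*L)
V(B, C) = B*C
(V(3, -4) + Z(-8, 1))² = (3*(-4) + (6 + 2*1 + 3*(-8)))² = (-12 + (6 + 2 - 24))² = (-12 - 16)² = (-28)² = 784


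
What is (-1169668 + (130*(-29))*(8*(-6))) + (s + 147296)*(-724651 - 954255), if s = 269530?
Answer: -699812661064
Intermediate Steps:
(-1169668 + (130*(-29))*(8*(-6))) + (s + 147296)*(-724651 - 954255) = (-1169668 + (130*(-29))*(8*(-6))) + (269530 + 147296)*(-724651 - 954255) = (-1169668 - 3770*(-48)) + 416826*(-1678906) = (-1169668 + 180960) - 699811672356 = -988708 - 699811672356 = -699812661064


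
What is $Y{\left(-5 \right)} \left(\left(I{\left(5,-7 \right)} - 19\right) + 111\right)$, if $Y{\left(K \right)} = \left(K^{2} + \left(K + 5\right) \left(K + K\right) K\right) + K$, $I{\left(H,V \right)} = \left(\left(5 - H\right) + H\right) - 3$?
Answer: $1880$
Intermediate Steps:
$I{\left(H,V \right)} = 2$ ($I{\left(H,V \right)} = 5 - 3 = 2$)
$Y{\left(K \right)} = K + K^{2} + 2 K^{2} \left(5 + K\right)$ ($Y{\left(K \right)} = \left(K^{2} + \left(5 + K\right) 2 K K\right) + K = \left(K^{2} + 2 K \left(5 + K\right) K\right) + K = \left(K^{2} + 2 K^{2} \left(5 + K\right)\right) + K = K + K^{2} + 2 K^{2} \left(5 + K\right)$)
$Y{\left(-5 \right)} \left(\left(I{\left(5,-7 \right)} - 19\right) + 111\right) = - 5 \left(1 + 2 \left(-5\right)^{2} + 11 \left(-5\right)\right) \left(\left(2 - 19\right) + 111\right) = - 5 \left(1 + 2 \cdot 25 - 55\right) \left(\left(2 - 19\right) + 111\right) = - 5 \left(1 + 50 - 55\right) \left(-17 + 111\right) = \left(-5\right) \left(-4\right) 94 = 20 \cdot 94 = 1880$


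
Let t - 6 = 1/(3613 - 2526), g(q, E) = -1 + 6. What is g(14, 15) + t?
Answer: 11958/1087 ≈ 11.001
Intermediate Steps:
g(q, E) = 5
t = 6523/1087 (t = 6 + 1/(3613 - 2526) = 6 + 1/1087 = 6523/1087 ≈ 6.0009)
g(14, 15) + t = 5 + 6523/1087 = 11958/1087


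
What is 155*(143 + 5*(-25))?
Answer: 2790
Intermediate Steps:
155*(143 + 5*(-25)) = 155*(143 - 125) = 155*18 = 2790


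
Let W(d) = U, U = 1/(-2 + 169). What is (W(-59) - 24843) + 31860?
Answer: 1171840/167 ≈ 7017.0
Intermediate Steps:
U = 1/167 ≈ 0.0059880
W(d) = 1/167
(W(-59) - 24843) + 31860 = (1/167 - 24843) + 31860 = -4148780/167 + 31860 = 1171840/167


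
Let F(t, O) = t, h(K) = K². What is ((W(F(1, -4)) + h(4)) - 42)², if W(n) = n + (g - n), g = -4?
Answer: 900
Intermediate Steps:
W(n) = -4 (W(n) = n + (-4 - n) = -4)
((W(F(1, -4)) + h(4)) - 42)² = ((-4 + 4²) - 42)² = ((-4 + 16) - 42)² = (12 - 42)² = (-30)² = 900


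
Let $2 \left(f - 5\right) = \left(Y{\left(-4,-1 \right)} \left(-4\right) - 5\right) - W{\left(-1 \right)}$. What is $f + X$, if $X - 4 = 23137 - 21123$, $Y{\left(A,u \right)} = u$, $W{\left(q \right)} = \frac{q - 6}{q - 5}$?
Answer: $\frac{24263}{12} \approx 2021.9$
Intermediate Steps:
$W{\left(q \right)} = \frac{-6 + q}{-5 + q}$
$X = 2018$ ($X = 4 + \left(23137 - 21123\right) = 4 + 2014 = 2018$)
$f = \frac{47}{12}$ ($f = 5 + \frac{\left(\left(-1\right) \left(-4\right) - 5\right) - \frac{-6 - 1}{-5 - 1}}{2} = 5 + \frac{\left(4 - 5\right) - \frac{1}{-6} \left(-7\right)}{2} = 5 + \frac{-1 - \left(- \frac{1}{6}\right) \left(-7\right)}{2} = 5 + \frac{-1 - \frac{7}{6}}{2} = 5 + \frac{1}{2} \left(- \frac{13}{6}\right) = 5 - \frac{13}{12} = \frac{47}{12} \approx 3.9167$)
$f + X = \frac{47}{12} + 2018 = \frac{24263}{12}$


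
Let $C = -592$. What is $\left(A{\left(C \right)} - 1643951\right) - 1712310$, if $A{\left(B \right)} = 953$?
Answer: $-3355308$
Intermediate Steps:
$\left(A{\left(C \right)} - 1643951\right) - 1712310 = \left(953 - 1643951\right) - 1712310 = -1642998 - 1712310 = -3355308$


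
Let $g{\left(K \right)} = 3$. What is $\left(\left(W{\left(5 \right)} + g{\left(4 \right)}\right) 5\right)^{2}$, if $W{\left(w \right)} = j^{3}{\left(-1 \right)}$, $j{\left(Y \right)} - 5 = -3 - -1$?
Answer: $22500$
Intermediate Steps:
$j{\left(Y \right)} = 3$ ($j{\left(Y \right)} = 5 - 2 = 3$)
$W{\left(w \right)} = 27$ ($W{\left(w \right)} = 3^{3} = 27$)
$\left(\left(W{\left(5 \right)} + g{\left(4 \right)}\right) 5\right)^{2} = \left(\left(27 + 3\right) 5\right)^{2} = \left(30 \cdot 5\right)^{2} = 150^{2} = 22500$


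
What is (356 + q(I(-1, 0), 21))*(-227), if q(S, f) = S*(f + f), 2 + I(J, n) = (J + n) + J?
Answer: -42676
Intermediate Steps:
I(J, n) = -2 + n + 2*J (I(J, n) = -2 + ((J + n) + J) = -2 + (n + 2*J) = -2 + n + 2*J)
q(S, f) = 2*S*f (q(S, f) = S*(2*f) = 2*S*f)
(356 + q(I(-1, 0), 21))*(-227) = (356 + 2*(-2 + 0 + 2*(-1))*21)*(-227) = (356 + 2*(-2 + 0 - 2)*21)*(-227) = (356 + 2*(-4)*21)*(-227) = (356 - 168)*(-227) = 188*(-227) = -42676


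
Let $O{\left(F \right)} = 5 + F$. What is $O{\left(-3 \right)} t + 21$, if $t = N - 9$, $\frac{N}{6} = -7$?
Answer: $-81$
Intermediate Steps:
$N = -42$ ($N = 6 \left(-7\right) = -42$)
$t = -51$ ($t = -42 - 9 = -51$)
$O{\left(-3 \right)} t + 21 = \left(5 - 3\right) \left(-51\right) + 21 = 2 \left(-51\right) + 21 = -102 + 21 = -81$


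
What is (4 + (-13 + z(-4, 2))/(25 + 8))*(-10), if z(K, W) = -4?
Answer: -1150/33 ≈ -34.849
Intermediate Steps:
(4 + (-13 + z(-4, 2))/(25 + 8))*(-10) = (4 + (-13 - 4)/(25 + 8))*(-10) = (4 - 17/33)*(-10) = (115/33)*(-10) = -1150/33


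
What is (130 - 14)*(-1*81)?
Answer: -9396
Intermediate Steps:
(130 - 14)*(-1*81) = 116*(-81) = -9396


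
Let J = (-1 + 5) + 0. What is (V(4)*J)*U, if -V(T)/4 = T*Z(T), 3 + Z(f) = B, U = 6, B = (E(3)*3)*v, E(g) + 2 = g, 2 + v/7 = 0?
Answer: 17280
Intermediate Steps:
v = -14 (v = -14 + 7*0 = -14 + 0 = -14)
E(g) = -2 + g
B = -42 (B = ((-2 + 3)*3)*(-14) = (1*3)*(-14) = 3*(-14) = -42)
Z(f) = -45 (Z(f) = -3 - 42 = -45)
V(T) = 180*T (V(T) = -4*T*(-45) = -(-180)*T = 180*T)
J = 4 (J = 4 + 0 = 4)
(V(4)*J)*U = ((180*4)*4)*6 = (720*4)*6 = 2880*6 = 17280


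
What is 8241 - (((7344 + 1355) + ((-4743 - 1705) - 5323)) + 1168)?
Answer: 10145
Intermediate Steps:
8241 - (((7344 + 1355) + ((-4743 - 1705) - 5323)) + 1168) = 8241 - ((8699 + (-6448 - 5323)) + 1168) = 8241 - ((8699 - 11771) + 1168) = 8241 - (-3072 + 1168) = 8241 - 1*(-1904) = 8241 + 1904 = 10145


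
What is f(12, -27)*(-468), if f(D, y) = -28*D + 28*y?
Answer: 511056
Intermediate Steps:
f(12, -27)*(-468) = (-28*12 + 28*(-27))*(-468) = (-336 - 756)*(-468) = -1092*(-468) = 511056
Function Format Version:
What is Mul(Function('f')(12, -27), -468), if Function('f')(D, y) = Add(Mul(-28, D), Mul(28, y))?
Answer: 511056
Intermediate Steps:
Mul(Function('f')(12, -27), -468) = Mul(Add(Mul(-28, 12), Mul(28, -27)), -468) = Mul(Add(-336, -756), -468) = Mul(-1092, -468) = 511056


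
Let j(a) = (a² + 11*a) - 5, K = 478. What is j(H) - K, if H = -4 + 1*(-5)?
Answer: -501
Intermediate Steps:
H = -9 (H = -4 - 5 = -9)
j(a) = -5 + a² + 11*a
j(H) - K = (-5 + (-9)² + 11*(-9)) - 1*478 = (-5 + 81 - 99) - 478 = -23 - 478 = -501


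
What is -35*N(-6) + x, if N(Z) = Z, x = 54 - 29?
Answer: 235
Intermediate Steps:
x = 25
-35*N(-6) + x = -35*(-6) + 25 = 210 + 25 = 235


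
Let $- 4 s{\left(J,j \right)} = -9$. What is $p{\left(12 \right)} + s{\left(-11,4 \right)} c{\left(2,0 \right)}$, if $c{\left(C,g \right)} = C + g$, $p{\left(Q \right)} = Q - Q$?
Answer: $\frac{9}{2} \approx 4.5$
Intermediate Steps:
$s{\left(J,j \right)} = \frac{9}{4}$ ($s{\left(J,j \right)} = \left(- \frac{1}{4}\right) \left(-9\right) = \frac{9}{4}$)
$p{\left(Q \right)} = 0$
$p{\left(12 \right)} + s{\left(-11,4 \right)} c{\left(2,0 \right)} = 0 + \frac{9 \left(2 + 0\right)}{4} = 0 + \frac{9}{4} \cdot 2 = 0 + \frac{9}{2} = \frac{9}{2}$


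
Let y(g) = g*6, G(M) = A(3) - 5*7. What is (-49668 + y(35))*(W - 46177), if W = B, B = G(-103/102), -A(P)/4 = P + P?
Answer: 2286740088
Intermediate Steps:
A(P) = -8*P (A(P) = -4*(P + P) = -8*P)
G(M) = -59 (G(M) = -8*3 - 5*7 = -24 - 35 = -59)
B = -59
y(g) = 6*g
W = -59
(-49668 + y(35))*(W - 46177) = (-49668 + 6*35)*(-59 - 46177) = (-49668 + 210)*(-46236) = -49458*(-46236) = 2286740088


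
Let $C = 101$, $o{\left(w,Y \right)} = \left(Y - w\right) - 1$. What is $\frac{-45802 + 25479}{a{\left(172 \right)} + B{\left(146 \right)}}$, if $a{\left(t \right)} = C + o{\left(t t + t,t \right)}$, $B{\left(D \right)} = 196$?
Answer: $\frac{20323}{29288} \approx 0.6939$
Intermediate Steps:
$o{\left(w,Y \right)} = -1 + Y - w$ ($o{\left(w,Y \right)} = \left(Y - w\right) - 1 = -1 + Y - w$)
$a{\left(t \right)} = 100 - t^{2}$ ($a{\left(t \right)} = 101 - \left(1 + t t\right) = 101 - \left(1 + t^{2}\right) = 100 - t^{2}$)
$\frac{-45802 + 25479}{a{\left(172 \right)} + B{\left(146 \right)}} = \frac{-45802 + 25479}{\left(100 - 172^{2}\right) + 196} = - \frac{20323}{\left(100 - 29584\right) + 196} = - \frac{20323}{-29484 + 196} = - \frac{20323}{-29288} = \left(-20323\right) \left(- \frac{1}{29288}\right) = \frac{20323}{29288}$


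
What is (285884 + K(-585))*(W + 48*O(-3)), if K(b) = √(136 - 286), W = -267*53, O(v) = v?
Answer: -4086711780 - 71475*I*√6 ≈ -4.0867e+9 - 1.7508e+5*I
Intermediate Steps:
W = -14151
K(b) = 5*I*√6 (K(b) = √(-150) = 5*I*√6)
(285884 + K(-585))*(W + 48*O(-3)) = (285884 + 5*I*√6)*(-14151 + 48*(-3)) = (285884 + 5*I*√6)*(-14151 - 144) = (285884 + 5*I*√6)*(-14295) = -4086711780 - 71475*I*√6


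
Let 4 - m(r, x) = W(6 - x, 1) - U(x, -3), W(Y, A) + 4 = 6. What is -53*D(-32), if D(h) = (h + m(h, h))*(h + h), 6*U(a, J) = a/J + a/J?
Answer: -807296/9 ≈ -89700.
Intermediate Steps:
U(a, J) = a/(3*J) (U(a, J) = (a/J + a/J)/6 = (2*a/J)/6 = a/(3*J))
W(Y, A) = 2 (W(Y, A) = -4 + 6 = 2)
m(r, x) = 2 - x/9 (m(r, x) = 4 - (2 - x/(3*(-3))) = 4 - (2 - x*(-1)/(3*3)) = 4 - (2 - (-1)*x/9) = 4 - (2 + x/9) = 4 + (-2 - x/9) = 2 - x/9)
D(h) = 2*h*(2 + 8*h/9) (D(h) = (h + (2 - h/9))*(h + h) = (2 + 8*h/9)*(2*h) = 2*h*(2 + 8*h/9))
-53*D(-32) = -212*(-32)*(9 + 4*(-32))/9 = -212*(-32)*(9 - 128)/9 = -212*(-32)*(-119)/9 = -53*15232/9 = -807296/9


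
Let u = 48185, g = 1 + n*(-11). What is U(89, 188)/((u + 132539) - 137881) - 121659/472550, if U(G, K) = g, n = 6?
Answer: -5242952287/20245459650 ≈ -0.25897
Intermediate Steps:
g = -65 (g = 1 + 6*(-11) = 1 - 66 = -65)
U(G, K) = -65
U(89, 188)/((u + 132539) - 137881) - 121659/472550 = -65/((48185 + 132539) - 137881) - 121659/472550 = -65/(180724 - 137881) - 121659*1/472550 = -65/42843 - 121659/472550 = -5242952287/20245459650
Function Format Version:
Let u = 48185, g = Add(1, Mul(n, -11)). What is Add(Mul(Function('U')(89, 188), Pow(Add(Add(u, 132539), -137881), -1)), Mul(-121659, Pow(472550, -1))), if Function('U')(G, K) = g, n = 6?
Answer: Rational(-5242952287, 20245459650) ≈ -0.25897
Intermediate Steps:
g = -65 (g = Add(1, Mul(6, -11)) = Add(1, -66) = -65)
Function('U')(G, K) = -65
Add(Mul(Function('U')(89, 188), Pow(Add(Add(u, 132539), -137881), -1)), Mul(-121659, Pow(472550, -1))) = Add(Mul(-65, Pow(Add(Add(48185, 132539), -137881), -1)), Mul(-121659, Pow(472550, -1))) = Add(Mul(-65, Pow(Add(180724, -137881), -1)), Mul(-121659, Rational(1, 472550))) = Add(Mul(-65, Pow(42843, -1)), Rational(-121659, 472550)) = Add(Mul(-65, Rational(1, 42843)), Rational(-121659, 472550)) = Add(Rational(-65, 42843), Rational(-121659, 472550)) = Rational(-5242952287, 20245459650)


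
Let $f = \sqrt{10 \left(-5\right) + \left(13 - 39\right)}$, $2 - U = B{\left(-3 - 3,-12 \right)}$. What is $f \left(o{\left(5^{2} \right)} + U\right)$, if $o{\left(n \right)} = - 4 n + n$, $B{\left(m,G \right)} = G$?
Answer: $- 122 i \sqrt{19} \approx - 531.79 i$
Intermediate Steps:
$U = 14$ ($U = 2 - -12 = 2 + 12 = 14$)
$f = 2 i \sqrt{19}$ ($f = \sqrt{-50 + \left(13 - 39\right)} = \sqrt{-50 - 26} = \sqrt{-76} = 2 i \sqrt{19} \approx 8.7178 i$)
$o{\left(n \right)} = - 3 n$
$f \left(o{\left(5^{2} \right)} + U\right) = 2 i \sqrt{19} \left(- 3 \cdot 5^{2} + 14\right) = 2 i \sqrt{19} \left(\left(-3\right) 25 + 14\right) = 2 i \sqrt{19} \left(-75 + 14\right) = 2 i \sqrt{19} \left(-61\right) = - 122 i \sqrt{19}$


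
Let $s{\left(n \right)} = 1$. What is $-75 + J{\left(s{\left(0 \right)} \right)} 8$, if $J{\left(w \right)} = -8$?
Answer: $-139$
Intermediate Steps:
$-75 + J{\left(s{\left(0 \right)} \right)} 8 = -75 - 64 = -139$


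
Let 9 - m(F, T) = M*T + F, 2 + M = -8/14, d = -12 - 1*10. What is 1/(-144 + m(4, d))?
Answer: -7/1369 ≈ -0.0051132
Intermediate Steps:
d = -22 (d = -12 - 10 = -22)
M = -18/7 (M = -2 - 8/14 = -2 - 8*1/14 = -2 - 4/7 = -18/7 ≈ -2.5714)
m(F, T) = 9 - F + 18*T/7 (m(F, T) = 9 - (-18*T/7 + F) = 9 - (F - 18*T/7) = 9 + (-F + 18*T/7) = 9 - F + 18*T/7)
1/(-144 + m(4, d)) = 1/(-144 + (9 - 1*4 + (18/7)*(-22))) = 1/(-144 + (9 - 4 - 396/7)) = 1/(-144 - 361/7) = 1/(-1369/7) = -7/1369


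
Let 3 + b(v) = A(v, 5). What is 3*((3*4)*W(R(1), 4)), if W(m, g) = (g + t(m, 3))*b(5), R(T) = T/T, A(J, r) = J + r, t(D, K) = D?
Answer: 1260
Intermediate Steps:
R(T) = 1
b(v) = 2 + v (b(v) = -3 + (v + 5) = -3 + (5 + v) = 2 + v)
W(m, g) = 7*g + 7*m (W(m, g) = (g + m)*(2 + 5) = (g + m)*7 = 7*g + 7*m)
3*((3*4)*W(R(1), 4)) = 3*((3*4)*(7*4 + 7*1)) = 3*(12*(28 + 7)) = 3*(12*35) = 3*420 = 1260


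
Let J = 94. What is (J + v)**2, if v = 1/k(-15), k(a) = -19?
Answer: 3186225/361 ≈ 8826.1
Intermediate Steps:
v = -1/19 (v = 1/(-19) = -1/19 ≈ -0.052632)
(J + v)**2 = (94 - 1/19)**2 = (1785/19)**2 = 3186225/361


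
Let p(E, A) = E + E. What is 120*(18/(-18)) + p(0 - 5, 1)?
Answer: -130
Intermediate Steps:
p(E, A) = 2*E
120*(18/(-18)) + p(0 - 5, 1) = 120*(18/(-18)) + 2*(0 - 5) = 120*(18*(-1/18)) + 2*(-5) = 120*(-1) - 10 = -120 - 10 = -130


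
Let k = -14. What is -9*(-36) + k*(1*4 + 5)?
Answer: 198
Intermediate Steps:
-9*(-36) + k*(1*4 + 5) = -9*(-36) - 14*(1*4 + 5) = 324 - 14*(4 + 5) = 324 - 14*9 = 324 - 126 = 198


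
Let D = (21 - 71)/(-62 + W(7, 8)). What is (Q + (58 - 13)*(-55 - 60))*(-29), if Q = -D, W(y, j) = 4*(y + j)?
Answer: 150800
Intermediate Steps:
W(y, j) = 4*j + 4*y (W(y, j) = 4*(j + y) = 4*j + 4*y)
D = 25 (D = (21 - 71)/(-62 + (4*8 + 4*7)) = -50/(-62 + (32 + 28)) = -50/(-62 + 60) = -50/(-2) = -50*(-½) = 25)
Q = -25 (Q = -1*25 = -25)
(Q + (58 - 13)*(-55 - 60))*(-29) = (-25 + (58 - 13)*(-55 - 60))*(-29) = (-25 + 45*(-115))*(-29) = (-25 - 5175)*(-29) = -5200*(-29) = 150800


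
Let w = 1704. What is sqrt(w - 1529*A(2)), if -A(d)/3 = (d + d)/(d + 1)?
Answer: 2*sqrt(1955) ≈ 88.431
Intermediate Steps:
A(d) = -6*d/(1 + d) (A(d) = -3*(d + d)/(d + 1) = -3*2*d/(1 + d) = -6*d/(1 + d))
sqrt(w - 1529*A(2)) = sqrt(1704 - (-9174)*2/(1 + 2)) = sqrt(1704 - (-9174)*2/3) = sqrt(1704 - 1529*(-4)) = sqrt(1704 + 6116) = sqrt(7820) = 2*sqrt(1955)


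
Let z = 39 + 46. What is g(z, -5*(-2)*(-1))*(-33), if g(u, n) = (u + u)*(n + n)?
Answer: 112200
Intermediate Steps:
z = 85
g(u, n) = 4*n*u (g(u, n) = (2*u)*(2*n) = 4*n*u)
g(z, -5*(-2)*(-1))*(-33) = (4*(-5*(-2)*(-1))*85)*(-33) = (4*(10*(-1))*85)*(-33) = (4*(-10)*85)*(-33) = -3400*(-33) = 112200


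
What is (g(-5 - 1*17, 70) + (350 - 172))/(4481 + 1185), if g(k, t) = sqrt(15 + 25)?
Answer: 89/2833 + sqrt(10)/2833 ≈ 0.032532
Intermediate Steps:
g(k, t) = 2*sqrt(10) (g(k, t) = sqrt(40) = 2*sqrt(10))
(g(-5 - 1*17, 70) + (350 - 172))/(4481 + 1185) = (2*sqrt(10) + (350 - 172))/(4481 + 1185) = (2*sqrt(10) + 178)/5666 = (178 + 2*sqrt(10))*(1/5666) = 89/2833 + sqrt(10)/2833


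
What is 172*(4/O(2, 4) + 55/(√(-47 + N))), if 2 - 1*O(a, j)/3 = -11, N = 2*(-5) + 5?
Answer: 688/39 - 4730*I*√13/13 ≈ 17.641 - 1311.9*I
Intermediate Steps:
N = -5 (N = -10 + 5 = -5)
O(a, j) = 39 (O(a, j) = 6 - 3*(-11) = 6 + 33 = 39)
172*(4/O(2, 4) + 55/(√(-47 + N))) = 172*(4/39 + 55/(√(-47 - 5))) = 172*(4*(1/39) + 55/(√(-52))) = 172*(4/39 + 55/((2*I*√13))) = 172*(4/39 + 55*(-I*√13/26)) = 172*(4/39 - 55*I*√13/26) = 688/39 - 4730*I*√13/13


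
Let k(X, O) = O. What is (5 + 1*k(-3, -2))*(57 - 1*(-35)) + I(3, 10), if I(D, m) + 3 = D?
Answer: 276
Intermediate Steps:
I(D, m) = -3 + D
(5 + 1*k(-3, -2))*(57 - 1*(-35)) + I(3, 10) = (5 + 1*(-2))*(57 - 1*(-35)) + (-3 + 3) = (5 - 2)*(57 + 35) + 0 = 3*92 + 0 = 276 + 0 = 276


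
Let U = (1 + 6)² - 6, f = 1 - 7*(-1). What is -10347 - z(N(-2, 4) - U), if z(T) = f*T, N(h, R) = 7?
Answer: -10059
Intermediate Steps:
f = 8 (f = 1 + 7 = 8)
U = 43 (U = 7² - 6 = 49 - 6 = 43)
z(T) = 8*T
-10347 - z(N(-2, 4) - U) = -10347 - 8*(7 - 1*43) = -10347 - 8*(7 - 43) = -10347 - 8*(-36) = -10347 - 1*(-288) = -10347 + 288 = -10059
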